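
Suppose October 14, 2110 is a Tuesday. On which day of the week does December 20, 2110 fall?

Saturday

October 2110: 31 − 14 = 17 days remain.
Then November (30): 30 days.
December 1–20, 2110: 20 days.
Total: 17 + 30 + 20 = 67 days.
67 mod 7 = 4, so 4 days after Tuesday is Saturday.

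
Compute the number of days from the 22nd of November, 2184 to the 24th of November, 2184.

Within November 2184: 24 − 22 = 2 days.

2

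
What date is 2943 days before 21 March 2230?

28 February 2222

Count 2943 days before March 21, 2230:
Day-of-year of February 28, 2222: 59.
Day-of-year of March 21, 2230: 80.
2222 has 365 days, so 365 − 59 = 306 days remain in 2222.
Full years 2223–2229: 5 common + 2 leap = 5×365 + 2×366 = 2557 days.
Total: 306 + 2557 + 80 = 2943 days.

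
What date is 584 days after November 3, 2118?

June 9, 2120

Count 584 days after November 3, 2118:
November 2118: 30 − 3 = 27 days remain.
Then 18 full months totalling 548 days.
June 1–9, 2120: 9 days.
Total: 27 + 548 + 9 = 584 days.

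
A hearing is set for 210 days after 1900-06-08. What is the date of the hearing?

1901-01-04

Count 210 days after June 8, 1900:
Day-of-year of June 8, 1900: 159.
Day-of-year of January 4, 1901: 4.
1900 has 365 days, so 365 − 159 = 206 days remain in 1900.
Total: 206 + 4 = 210 days.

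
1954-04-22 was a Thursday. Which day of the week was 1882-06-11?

Count forward from the earlier date (June 11, 1882) to the later (April 22, 1954):
Day-of-year of June 11, 1882: 162.
Day-of-year of April 22, 1954: 112.
1882 has 365 days, so 365 − 162 = 203 days remain in 1882.
Full years 1883–1953: 54 common + 17 leap = 54×365 + 17×366 = 25932 days.
Total: 203 + 25932 + 112 = 26247 days.
26247 mod 7 = 4, so 4 days before Thursday is Sunday.

Sunday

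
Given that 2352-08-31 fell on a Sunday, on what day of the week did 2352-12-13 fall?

Saturday

August 2352: 31 − 31 = 0 days remain.
Then September (30), October (31), November (30): 30 + 31 + 30 = 91 days.
December 1–13, 2352: 13 days.
Total: 0 + 91 + 13 = 104 days.
104 mod 7 = 6, so 6 days after Sunday is Saturday.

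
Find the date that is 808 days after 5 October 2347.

21 December 2349

Count 808 days after October 5, 2347:
October 2347: 31 − 5 = 26 days remain.
Then 25 full months totalling 761 days.
December 1–21, 2349: 21 days.
Total: 26 + 761 + 21 = 808 days.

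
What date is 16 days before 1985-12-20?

1985-12-04

Count 16 days before December 20, 1985:
Within December 1985: 20 − 4 = 16 days.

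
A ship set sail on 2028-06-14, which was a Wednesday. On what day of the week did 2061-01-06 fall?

Day-of-year of June 14, 2028: 166.
Day-of-year of January 6, 2061: 6.
2028 has 366 days, so 366 − 166 = 200 days remain in 2028.
Full years 2029–2060: 24 common + 8 leap = 24×365 + 8×366 = 11688 days.
Total: 200 + 11688 + 6 = 11894 days.
11894 mod 7 = 1, so 1 day after Wednesday is Thursday.

Thursday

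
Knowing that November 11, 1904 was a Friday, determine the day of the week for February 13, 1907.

Day-of-year of November 11, 1904: 316.
Day-of-year of February 13, 1907: 44.
1904 has 366 days, so 366 − 316 = 50 days remain in 1904.
Full years: 1905: 365; 1906: 365. Sum = 730.
Total: 50 + 730 + 44 = 824 days.
824 mod 7 = 5, so 5 days after Friday is Wednesday.

Wednesday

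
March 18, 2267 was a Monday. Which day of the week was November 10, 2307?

From March 18, 2267 to March 18, 2307: 40 years, of which 9 contain a Feb 29 — 31×365 + 9×366 = 14609 days.
(2300 is not a leap year (divisible by 100 but not 400).)
March 2307: 31 − 18 = 13 days remain.
Then April (30), May (31), June (30), July (31), August (31), September (30), October (31): 30 + 31 + 30 + 31 + 31 + 30 + 31 = 214 days.
November 1–10, 2307: 10 days.
Residual: 237 days.
Total: 14846 days.
14846 mod 7 = 6, so 6 days after Monday is Sunday.

Sunday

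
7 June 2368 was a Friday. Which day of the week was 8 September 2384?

Day-of-year of June 7, 2368: 159.
Day-of-year of September 8, 2384: 252.
2368 has 366 days, so 366 − 159 = 207 days remain in 2368.
Full years 2369–2383: 12 common + 3 leap = 12×365 + 3×366 = 5478 days.
Total: 207 + 5478 + 252 = 5937 days.
5937 mod 7 = 1, so 1 day after Friday is Saturday.

Saturday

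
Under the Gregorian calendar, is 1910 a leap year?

No

1910 is not a leap year.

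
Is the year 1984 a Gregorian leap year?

Yes

1984 is a leap year.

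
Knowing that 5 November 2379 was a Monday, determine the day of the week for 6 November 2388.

Day-of-year of November 5, 2379: 309.
Day-of-year of November 6, 2388: 311.
2379 has 365 days, so 365 − 309 = 56 days remain in 2379.
Full years 2380–2387: 6 common + 2 leap = 6×365 + 2×366 = 2922 days.
Total: 56 + 2922 + 311 = 3289 days.
3289 mod 7 = 6, so 6 days after Monday is Sunday.

Sunday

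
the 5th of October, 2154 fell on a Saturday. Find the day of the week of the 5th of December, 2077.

Count forward from the earlier date (December 5, 2077) to the later (October 5, 2154):
From December 5, 2077 to December 5, 2153: 76 years, of which 18 contain a Feb 29 — 58×365 + 18×366 = 27758 days.
(2100 is not a leap year (divisible by 100 but not 400).)
December 2153: 31 − 5 = 26 days remain.
Then 9 full months totalling 273 days.
October 1–5, 2154: 5 days.
Residual: 304 days.
Total: 28062 days.
28062 mod 7 = 6, so 6 days before Saturday is Sunday.

Sunday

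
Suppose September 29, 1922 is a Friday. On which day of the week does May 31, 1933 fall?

Wednesday

From September 29, 1922 to September 29, 1932: 10 years, of which 3 contain a Feb 29 — 7×365 + 3×366 = 3653 days.
September 1932: 30 − 29 = 1 day remains.
Then October (31), November (30), December (31), January (31), February 1933 (28), March (31), April (30): 31 + 30 + 31 + 31 + 28 + 31 + 30 = 212 days.
May 1–31, 1933: 31 days.
Residual: 244 days.
Total: 3897 days.
3897 mod 7 = 5, so 5 days after Friday is Wednesday.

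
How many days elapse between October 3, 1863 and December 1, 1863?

October 1863: 31 − 3 = 28 days remain.
Then November (30): 30 days.
December 1, 1863: 1 day.
Total: 28 + 30 + 1 = 59 days.

59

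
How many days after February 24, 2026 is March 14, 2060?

12437

Day-of-year of February 24, 2026: 55.
Day-of-year of March 14, 2060: 74.
2026 has 365 days, so 365 − 55 = 310 days remain in 2026.
Full years 2027–2059: 25 common + 8 leap = 25×365 + 8×366 = 12053 days.
Total: 310 + 12053 + 74 = 12437 days.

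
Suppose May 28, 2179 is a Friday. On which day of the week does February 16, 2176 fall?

Count forward from the earlier date (February 16, 2176) to the later (May 28, 2179):
Day-of-year of February 16, 2176: 47.
Day-of-year of May 28, 2179: 148.
2176 has 366 days, so 366 − 47 = 319 days remain in 2176.
Full years: 2177: 365; 2178: 365. Sum = 730.
Total: 319 + 730 + 148 = 1197 days.
1197 is a multiple of 7, so February 16, 2176 falls on the same weekday: Friday.

Friday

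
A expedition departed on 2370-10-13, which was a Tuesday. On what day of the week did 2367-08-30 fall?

Count forward from the earlier date (August 30, 2367) to the later (October 13, 2370):
Day-of-year of August 30, 2367: 242.
Day-of-year of October 13, 2370: 286.
2367 has 365 days, so 365 − 242 = 123 days remain in 2367.
Full years: 2368: 366; 2369: 365. Sum = 731.
Total: 123 + 731 + 286 = 1140 days.
1140 mod 7 = 6, so 6 days before Tuesday is Wednesday.

Wednesday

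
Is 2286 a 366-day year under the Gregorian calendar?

No

2286 is not a leap year.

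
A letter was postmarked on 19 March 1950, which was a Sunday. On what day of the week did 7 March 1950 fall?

Count forward from the earlier date (March 7, 1950) to the later (March 19, 1950):
Within March 1950: 19 − 7 = 12 days.
12 mod 7 = 5, so 5 days before Sunday is Tuesday.

Tuesday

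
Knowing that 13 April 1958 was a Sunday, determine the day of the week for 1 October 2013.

Day-of-year of April 13, 1958: 103.
Day-of-year of October 1, 2013: 274.
1958 has 365 days, so 365 − 103 = 262 days remain in 1958.
Full years 1959–2012: 40 common + 14 leap = 40×365 + 14×366 = 19724 days.
Total: 262 + 19724 + 274 = 20260 days.
20260 mod 7 = 2, so 2 days after Sunday is Tuesday.

Tuesday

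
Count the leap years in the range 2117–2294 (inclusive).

Years divisible by 4: 2120, 2124, …, 2292 — 44 in all.
Of these, 2200 is divisible by 100 but not 400, so not leap.
Leap years: 44 − 1 = 43.

43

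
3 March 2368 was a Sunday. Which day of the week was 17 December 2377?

From March 3, 2368 to March 3, 2377: 9 years, of which 2 contain a Feb 29 — 7×365 + 2×366 = 3287 days.
March 2377: 31 − 3 = 28 days remain.
Then April (30), May (31), June (30), July (31), August (31), September (30), October (31), November (30): 30 + 31 + 30 + 31 + 31 + 30 + 31 + 30 = 244 days.
December 1–17, 2377: 17 days.
Residual: 289 days.
Total: 3576 days.
3576 mod 7 = 6, so 6 days after Sunday is Saturday.

Saturday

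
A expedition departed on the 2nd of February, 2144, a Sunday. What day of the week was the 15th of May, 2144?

February 2144: 29 − 2 = 27 days remain (2144 is a leap year, so February has 29 days).
Then March (31), April (30): 31 + 30 = 61 days.
May 1–15, 2144: 15 days.
Total: 27 + 61 + 15 = 103 days.
103 mod 7 = 5, so 5 days after Sunday is Friday.

Friday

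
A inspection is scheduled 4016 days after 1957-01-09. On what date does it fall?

1968-01-08

Count 4016 days after January 9, 1957:
From January 9, 1957 to January 9, 1967: 10 years, of which 2 contain a Feb 29 — 8×365 + 2×366 = 3652 days.
January 1967: 31 − 9 = 22 days remain.
Then 11 full months totalling 334 days.
January 1–8, 1968: 8 days.
Residual: 364 days.
Total: 4016 days.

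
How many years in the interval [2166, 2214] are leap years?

Years divisible by 4 in [2166, 2214]: 2168, 2172, 2176, 2180, 2184, 2188, 2192, 2196, 2200, 2204, 2208, 2212.
Of these, 2200 is divisible by 100 but not 400, so not leap.
Leap years: 12 − 1 = 11.

11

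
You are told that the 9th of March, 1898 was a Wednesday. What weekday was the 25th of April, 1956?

Wednesday

Day-of-year of March 9, 1898: 68.
Day-of-year of April 25, 1956: 116.
1898 has 365 days, so 365 − 68 = 297 days remain in 1898.
Full years 1899–1955: 44 common + 13 leap = 44×365 + 13×366 = 20818 days.
Total: 297 + 20818 + 116 = 21231 days.
21231 is a multiple of 7, so the 25th of April, 1956 falls on the same weekday: Wednesday.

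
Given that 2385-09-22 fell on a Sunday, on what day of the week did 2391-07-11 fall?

Thursday

Day-of-year of September 22, 2385: 265.
Day-of-year of July 11, 2391: 192.
2385 has 365 days, so 365 − 265 = 100 days remain in 2385.
Full years: 2386: 365; 2387: 365; 2388: 366; 2389: 365; 2390: 365. Sum = 1826.
Total: 100 + 1826 + 192 = 2118 days.
2118 mod 7 = 4, so 4 days after Sunday is Thursday.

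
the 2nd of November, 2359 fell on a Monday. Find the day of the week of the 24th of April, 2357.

Wednesday

Count forward from the earlier date (April 24, 2357) to the later (November 2, 2359):
April 24, 2357 → April 24, 2358: 365 days.
April 24, 2358 → April 24, 2359: 365 days.
April 2359: 30 − 24 = 6 days remain.
Then May (31), June (30), July (31), August (31), September (30), October (31): 31 + 30 + 31 + 31 + 30 + 31 = 184 days.
November 1–2, 2359: 2 days.
Residual: 192 days.
Total: 922 days.
922 mod 7 = 5, so 5 days before Monday is Wednesday.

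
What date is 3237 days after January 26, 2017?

December 7, 2025

Count 3237 days after January 26, 2017:
From January 26, 2017 to January 26, 2025: 8 years, of which 2 contain a Feb 29 — 6×365 + 2×366 = 2922 days.
January 2025: 31 − 26 = 5 days remain.
Then 10 full months totalling 303 days.
December 1–7, 2025: 7 days.
Residual: 315 days.
Total: 3237 days.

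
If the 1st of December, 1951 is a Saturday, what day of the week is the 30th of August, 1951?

Count forward from the earlier date (August 30, 1951) to the later (December 1, 1951):
August 1951: 31 − 30 = 1 day remains.
Then September (30), October (31), November (30): 30 + 31 + 30 = 91 days.
December 1, 1951: 1 day.
Total: 1 + 91 + 1 = 93 days.
93 mod 7 = 2, so 2 days before Saturday is Thursday.

Thursday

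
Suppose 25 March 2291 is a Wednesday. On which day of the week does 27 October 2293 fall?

Friday

Day-of-year of March 25, 2291: 84.
Day-of-year of October 27, 2293: 300.
2291 has 365 days, so 365 − 84 = 281 days remain in 2291.
Full years: 2292: 366. Sum = 366.
Total: 281 + 366 + 300 = 947 days.
947 mod 7 = 2, so 2 days after Wednesday is Friday.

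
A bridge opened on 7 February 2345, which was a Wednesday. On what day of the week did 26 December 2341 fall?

Friday

Count forward from the earlier date (December 26, 2341) to the later (February 7, 2345):
Day-of-year of December 26, 2341: 360.
Day-of-year of February 7, 2345: 38.
2341 has 365 days, so 365 − 360 = 5 days remain in 2341.
Full years: 2342: 365; 2343: 365; 2344: 366. Sum = 1096.
Total: 5 + 1096 + 38 = 1139 days.
1139 mod 7 = 5, so 5 days before Wednesday is Friday.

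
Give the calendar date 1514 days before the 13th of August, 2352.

the 21st of June, 2348

Count 1514 days before August 13, 2352:
June 21, 2348 → June 21, 2349: 365 days.
June 21, 2349 → June 21, 2350: 365 days.
June 21, 2350 → June 21, 2351: 365 days.
June 21, 2351 → June 21, 2352: 366 days (2352 is a leap year).
June 2352: 30 − 21 = 9 days remain.
Then July (31): 31 days.
August 1–13, 2352: 13 days.
Residual: 53 days.
Total: 1514 days.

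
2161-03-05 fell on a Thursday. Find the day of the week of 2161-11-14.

March 2161: 31 − 5 = 26 days remain.
Then April (30), May (31), June (30), July (31), August (31), September (30), October (31): 30 + 31 + 30 + 31 + 31 + 30 + 31 = 214 days.
November 1–14, 2161: 14 days.
Total: 26 + 214 + 14 = 254 days.
254 mod 7 = 2, so 2 days after Thursday is Saturday.

Saturday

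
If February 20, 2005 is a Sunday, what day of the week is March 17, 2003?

Monday

Count forward from the earlier date (March 17, 2003) to the later (February 20, 2005):
March 17, 2003 → March 17, 2004: 366 days (2004 is a leap year).
March 2004: 31 − 17 = 14 days remain.
Then 10 full months totalling 306 days.
February 1–20, 2005: 20 days (2005 is not a leap year).
Residual: 340 days.
Total: 706 days.
706 mod 7 = 6, so 6 days before Sunday is Monday.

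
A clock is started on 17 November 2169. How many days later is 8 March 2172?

Day-of-year of November 17, 2169: 321.
Day-of-year of March 8, 2172: 68.
2169 has 365 days, so 365 − 321 = 44 days remain in 2169.
Full years: 2170: 365; 2171: 365. Sum = 730.
Total: 44 + 730 + 68 = 842 days.

842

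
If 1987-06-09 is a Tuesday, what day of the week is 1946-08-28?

Wednesday

Count forward from the earlier date (August 28, 1946) to the later (June 9, 1987):
From August 28, 1946 to August 28, 1986: 40 years, of which 10 contain a Feb 29 — 30×365 + 10×366 = 14610 days.
August 1986: 31 − 28 = 3 days remain.
Then 9 full months totalling 273 days.
June 1–9, 1987: 9 days.
Residual: 285 days.
Total: 14895 days.
14895 mod 7 = 6, so 6 days before Tuesday is Wednesday.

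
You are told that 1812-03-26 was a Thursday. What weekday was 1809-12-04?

Monday

Count forward from the earlier date (December 4, 1809) to the later (March 26, 1812):
December 4, 1809 → December 4, 1810: 365 days.
December 4, 1810 → December 4, 1811: 365 days.
December 1811: 31 − 4 = 27 days remain.
Then January (31), February 1812 (29): 31 + 29 = 60 days.
March 1–26, 1812: 26 days.
Residual: 113 days.
Total: 843 days.
843 mod 7 = 3, so 3 days before Thursday is Monday.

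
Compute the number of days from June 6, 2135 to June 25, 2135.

19

Within June 2135: 25 − 6 = 19 days.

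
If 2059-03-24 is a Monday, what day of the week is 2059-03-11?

Tuesday

Count forward from the earlier date (March 11, 2059) to the later (March 24, 2059):
Within March 2059: 24 − 11 = 13 days.
13 mod 7 = 6, so 6 days before Monday is Tuesday.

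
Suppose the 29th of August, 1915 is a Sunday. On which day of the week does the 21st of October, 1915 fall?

August 1915: 31 − 29 = 2 days remain.
Then September (30): 30 days.
October 1–21, 1915: 21 days.
Total: 2 + 30 + 21 = 53 days.
53 mod 7 = 4, so 4 days after Sunday is Thursday.

Thursday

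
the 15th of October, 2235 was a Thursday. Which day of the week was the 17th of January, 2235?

Saturday

Count forward from the earlier date (January 17, 2235) to the later (October 15, 2235):
January 2235: 31 − 17 = 14 days remain.
Then February 2235 (28), March (31), April (30), May (31), June (30), July (31), August (31), September (30): 28 + 31 + 30 + 31 + 30 + 31 + 31 + 30 = 242 days.
October 1–15, 2235: 15 days.
Total: 14 + 242 + 15 = 271 days.
271 mod 7 = 5, so 5 days before Thursday is Saturday.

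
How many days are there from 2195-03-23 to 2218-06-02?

8471

From March 23, 2195 to March 23, 2218: 23 years, of which 5 contain a Feb 29 — 18×365 + 5×366 = 8400 days.
(2200 is not a leap year (divisible by 100 but not 400).)
March 2218: 31 − 23 = 8 days remain.
Then April (30), May (31): 30 + 31 = 61 days.
June 1–2, 2218: 2 days.
Residual: 71 days.
Total: 8471 days.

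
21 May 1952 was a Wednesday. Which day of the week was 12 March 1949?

Count forward from the earlier date (March 12, 1949) to the later (May 21, 1952):
Day-of-year of March 12, 1949: 71.
Day-of-year of May 21, 1952: 142.
1949 has 365 days, so 365 − 71 = 294 days remain in 1949.
Full years: 1950: 365; 1951: 365. Sum = 730.
Total: 294 + 730 + 142 = 1166 days.
1166 mod 7 = 4, so 4 days before Wednesday is Saturday.

Saturday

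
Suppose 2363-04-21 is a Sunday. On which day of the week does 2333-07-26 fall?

Wednesday

Count forward from the earlier date (July 26, 2333) to the later (April 21, 2363):
From July 26, 2333 to July 26, 2362: 29 years, of which 7 contain a Feb 29 — 22×365 + 7×366 = 10592 days.
July 2362: 31 − 26 = 5 days remain.
Then August (31), September (30), October (31), November (30), December (31), January (31), February 2363 (28), March (31): 31 + 30 + 31 + 30 + 31 + 31 + 28 + 31 = 243 days.
April 1–21, 2363: 21 days.
Residual: 269 days.
Total: 10861 days.
10861 mod 7 = 4, so 4 days before Sunday is Wednesday.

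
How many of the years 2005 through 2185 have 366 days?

Years divisible by 4: 2008, 2012, …, 2184 — 45 in all.
Of these, 2100 is divisible by 100 but not 400, so not leap.
Leap years: 45 − 1 = 44.

44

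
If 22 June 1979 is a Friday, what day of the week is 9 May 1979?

Wednesday

Count forward from the earlier date (May 9, 1979) to the later (June 22, 1979):
May 1979: 31 − 9 = 22 days remain.
June 1–22, 1979: 22 days.
Total: 22 + 22 = 44 days.
44 mod 7 = 2, so 2 days before Friday is Wednesday.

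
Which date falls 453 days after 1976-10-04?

1977-12-31

Count 453 days after October 4, 1976:
Day-of-year of October 4, 1976: 278.
Day-of-year of December 31, 1977: 365.
1976 has 366 days, so 366 − 278 = 88 days remain in 1976.
Total: 88 + 365 = 453 days.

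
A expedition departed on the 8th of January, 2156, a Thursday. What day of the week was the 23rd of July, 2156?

January 2156: 31 − 8 = 23 days remain.
Then February 2156 (29), March (31), April (30), May (31), June (30): 29 + 31 + 30 + 31 + 30 = 151 days.
July 1–23, 2156: 23 days.
Total: 23 + 151 + 23 = 197 days.
197 mod 7 = 1, so 1 day after Thursday is Friday.

Friday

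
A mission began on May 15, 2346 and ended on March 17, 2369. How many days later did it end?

8342

Day-of-year of May 15, 2346: 135.
Day-of-year of March 17, 2369: 76.
2346 has 365 days, so 365 − 135 = 230 days remain in 2346.
Full years 2347–2368: 16 common + 6 leap = 16×365 + 6×366 = 8036 days.
Total: 230 + 8036 + 76 = 8342 days.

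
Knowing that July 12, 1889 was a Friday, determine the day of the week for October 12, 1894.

July 12, 1889 → July 12, 1890: 365 days.
July 12, 1890 → July 12, 1891: 365 days.
July 12, 1891 → July 12, 1892: 366 days (1892 is a leap year).
July 12, 1892 → July 12, 1893: 365 days.
July 12, 1893 → July 12, 1894: 365 days.
July 1894: 31 − 12 = 19 days remain.
Then August (31), September (30): 31 + 30 = 61 days.
October 1–12, 1894: 12 days.
Residual: 92 days.
Total: 1918 days.
1918 is a multiple of 7, so October 12, 1894 falls on the same weekday: Friday.

Friday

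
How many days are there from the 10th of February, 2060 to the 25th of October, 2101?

From February 10, 2060 to February 10, 2101: 41 years, of which 10 contain a Feb 29 — 31×365 + 10×366 = 14975 days.
(2100 is not a leap year (divisible by 100 but not 400).)
February 2101: 28 − 10 = 18 days remain (2101 is not a leap year, so February has 28 days).
Then March (31), April (30), May (31), June (30), July (31), August (31), September (30): 31 + 30 + 31 + 30 + 31 + 31 + 30 = 214 days.
October 1–25, 2101: 25 days.
Residual: 257 days.
Total: 15232 days.

15232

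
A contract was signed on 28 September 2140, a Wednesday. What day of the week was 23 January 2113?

Count forward from the earlier date (January 23, 2113) to the later (September 28, 2140):
From January 23, 2113 to January 23, 2140: 27 years, of which 6 contain a Feb 29 — 21×365 + 6×366 = 9861 days.
January 2140: 31 − 23 = 8 days remain.
Then February 2140 (29), March (31), April (30), May (31), June (30), July (31), August (31): 29 + 31 + 30 + 31 + 30 + 31 + 31 = 213 days.
September 1–28, 2140: 28 days.
Residual: 249 days.
Total: 10110 days.
10110 mod 7 = 2, so 2 days before Wednesday is Monday.

Monday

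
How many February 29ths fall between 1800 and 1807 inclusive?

1

Years divisible by 4 in [1800, 1807]: 1800, 1804.
Of these, 1800 is divisible by 100 but not 400, so not leap.
Leap years: 2 − 1 = 1.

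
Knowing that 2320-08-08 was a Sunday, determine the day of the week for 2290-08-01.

Count forward from the earlier date (August 1, 2290) to the later (August 8, 2320):
From August 1, 2290 to August 1, 2320: 30 years, of which 7 contain a Feb 29 — 23×365 + 7×366 = 10957 days.
(2300 is not a leap year (divisible by 100 but not 400).)
Within August 2320: 8 − 1 = 7 days.
Total: 10964 days.
10964 mod 7 = 2, so 2 days before Sunday is Friday.

Friday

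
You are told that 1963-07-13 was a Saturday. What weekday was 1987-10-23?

Friday

Day-of-year of July 13, 1963: 194.
Day-of-year of October 23, 1987: 296.
1963 has 365 days, so 365 − 194 = 171 days remain in 1963.
Full years 1964–1986: 17 common + 6 leap = 17×365 + 6×366 = 8401 days.
Total: 171 + 8401 + 296 = 8868 days.
8868 mod 7 = 6, so 6 days after Saturday is Friday.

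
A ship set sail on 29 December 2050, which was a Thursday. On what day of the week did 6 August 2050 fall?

Count forward from the earlier date (August 6, 2050) to the later (December 29, 2050):
August 2050: 31 − 6 = 25 days remain.
Then September (30), October (31), November (30): 30 + 31 + 30 = 91 days.
December 1–29, 2050: 29 days.
Total: 25 + 91 + 29 = 145 days.
145 mod 7 = 5, so 5 days before Thursday is Saturday.

Saturday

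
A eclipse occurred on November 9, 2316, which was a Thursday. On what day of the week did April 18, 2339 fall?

Tuesday

From November 9, 2316 to November 9, 2338: 22 years, of which 5 contain a Feb 29 — 17×365 + 5×366 = 8035 days.
November 2338: 30 − 9 = 21 days remain.
Then December (31), January (31), February 2339 (28), March (31): 31 + 31 + 28 + 31 = 121 days.
April 1–18, 2339: 18 days.
Residual: 160 days.
Total: 8195 days.
8195 mod 7 = 5, so 5 days after Thursday is Tuesday.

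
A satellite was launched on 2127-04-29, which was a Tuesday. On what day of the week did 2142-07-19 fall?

From April 29, 2127 to April 29, 2142: 15 years, of which 4 contain a Feb 29 — 11×365 + 4×366 = 5479 days.
April 2142: 30 − 29 = 1 day remains.
Then May (31), June (30): 31 + 30 = 61 days.
July 1–19, 2142: 19 days.
Residual: 81 days.
Total: 5560 days.
5560 mod 7 = 2, so 2 days after Tuesday is Thursday.

Thursday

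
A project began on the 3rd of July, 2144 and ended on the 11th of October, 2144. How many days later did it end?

100

July 2144: 31 − 3 = 28 days remain.
Then August (31), September (30): 31 + 30 = 61 days.
October 1–11, 2144: 11 days.
Total: 28 + 61 + 11 = 100 days.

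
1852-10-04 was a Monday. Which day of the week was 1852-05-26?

Count forward from the earlier date (May 26, 1852) to the later (October 4, 1852):
May 1852: 31 − 26 = 5 days remain.
Then June (30), July (31), August (31), September (30): 30 + 31 + 31 + 30 = 122 days.
October 1–4, 1852: 4 days.
Total: 5 + 122 + 4 = 131 days.
131 mod 7 = 5, so 5 days before Monday is Wednesday.

Wednesday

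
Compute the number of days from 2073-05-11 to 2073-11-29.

May 2073: 31 − 11 = 20 days remain.
Then June (30), July (31), August (31), September (30), October (31): 30 + 31 + 31 + 30 + 31 = 153 days.
November 1–29, 2073: 29 days.
Total: 20 + 153 + 29 = 202 days.

202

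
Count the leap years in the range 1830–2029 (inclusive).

Years divisible by 4: 1832, 1836, …, 2028 — 50 in all.
Of these, 1900 is divisible by 100 but not 400, so not leap.
2000 is divisible by 400, so still leap.
Leap years: 50 − 1 = 49.

49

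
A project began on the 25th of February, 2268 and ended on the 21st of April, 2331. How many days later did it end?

23065

From February 25, 2268 to February 25, 2331: 63 years, of which 15 contain a Feb 29 — 48×365 + 15×366 = 23010 days.
(2300 is not a leap year (divisible by 100 but not 400).)
February 2331: 28 − 25 = 3 days remain (2331 is not a leap year, so February has 28 days).
Then March (31): 31 days.
April 1–21, 2331: 21 days.
Residual: 55 days.
Total: 23065 days.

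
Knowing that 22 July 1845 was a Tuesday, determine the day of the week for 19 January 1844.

Friday

Count forward from the earlier date (January 19, 1844) to the later (July 22, 1845):
January 19, 1844 → January 19, 1845: 366 days (1844 is a leap year).
January 1845: 31 − 19 = 12 days remain.
Then February 1845 (28), March (31), April (30), May (31), June (30): 28 + 31 + 30 + 31 + 30 = 150 days.
July 1–22, 1845: 22 days.
Residual: 184 days.
Total: 550 days.
550 mod 7 = 4, so 4 days before Tuesday is Friday.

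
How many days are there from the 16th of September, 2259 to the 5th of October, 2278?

From September 16, 2259 to September 16, 2278: 19 years, of which 5 contain a Feb 29 — 14×365 + 5×366 = 6940 days.
September 2278: 30 − 16 = 14 days remain.
October 1–5, 2278: 5 days.
Residual: 19 days.
Total: 6959 days.

6959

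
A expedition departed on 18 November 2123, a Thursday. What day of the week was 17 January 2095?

Monday

Count forward from the earlier date (January 17, 2095) to the later (November 18, 2123):
From January 17, 2095 to January 17, 2123: 28 years, of which 6 contain a Feb 29 — 22×365 + 6×366 = 10226 days.
(2100 is not a leap year (divisible by 100 but not 400).)
January 2123: 31 − 17 = 14 days remain.
Then 9 full months totalling 273 days.
November 1–18, 2123: 18 days.
Residual: 305 days.
Total: 10531 days.
10531 mod 7 = 3, so 3 days before Thursday is Monday.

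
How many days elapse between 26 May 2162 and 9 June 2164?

745

Day-of-year of May 26, 2162: 146.
Day-of-year of June 9, 2164: 161.
2162 has 365 days, so 365 − 146 = 219 days remain in 2162.
Full years: 2163: 365. Sum = 365.
Total: 219 + 365 + 161 = 745 days.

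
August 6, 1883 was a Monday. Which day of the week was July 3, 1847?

Saturday

Count forward from the earlier date (July 3, 1847) to the later (August 6, 1883):
From July 3, 1847 to July 3, 1883: 36 years, of which 9 contain a Feb 29 — 27×365 + 9×366 = 13149 days.
July 1883: 31 − 3 = 28 days remain.
August 1–6, 1883: 6 days.
Residual: 34 days.
Total: 13183 days.
13183 mod 7 = 2, so 2 days before Monday is Saturday.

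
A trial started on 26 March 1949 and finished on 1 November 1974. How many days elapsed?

9351

Day-of-year of March 26, 1949: 85.
Day-of-year of November 1, 1974: 305.
1949 has 365 days, so 365 − 85 = 280 days remain in 1949.
Full years 1950–1973: 18 common + 6 leap = 18×365 + 6×366 = 8766 days.
Total: 280 + 8766 + 305 = 9351 days.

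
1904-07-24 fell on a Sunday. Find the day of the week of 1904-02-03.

Count forward from the earlier date (February 3, 1904) to the later (July 24, 1904):
February 1904: 29 − 3 = 26 days remain (1904 is a leap year, so February has 29 days).
Then March (31), April (30), May (31), June (30): 31 + 30 + 31 + 30 = 122 days.
July 1–24, 1904: 24 days.
Total: 26 + 122 + 24 = 172 days.
172 mod 7 = 4, so 4 days before Sunday is Wednesday.

Wednesday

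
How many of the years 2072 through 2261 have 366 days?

Years divisible by 4: 2072, 2076, …, 2260 — 48 in all.
Of these, 2100, 2200 are divisible by 100 but not 400, so not leap.
Leap years: 48 − 2 = 46.

46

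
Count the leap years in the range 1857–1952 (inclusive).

Years divisible by 4: 1860, 1864, …, 1952 — 24 in all.
Of these, 1900 is divisible by 100 but not 400, so not leap.
Leap years: 24 − 1 = 23.

23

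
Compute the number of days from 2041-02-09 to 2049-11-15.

3201

From February 9, 2041 to February 9, 2049: 8 years, of which 2 contain a Feb 29 — 6×365 + 2×366 = 2922 days.
February 2049: 28 − 9 = 19 days remain (2049 is not a leap year, so February has 28 days).
Then March (31), April (30), May (31), June (30), July (31), August (31), September (30), October (31): 31 + 30 + 31 + 30 + 31 + 31 + 30 + 31 = 245 days.
November 1–15, 2049: 15 days.
Residual: 279 days.
Total: 3201 days.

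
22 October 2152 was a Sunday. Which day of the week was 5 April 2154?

Friday

October 22, 2152 → October 22, 2153: 365 days.
October 2153: 31 − 22 = 9 days remain.
Then November (30), December (31), January (31), February 2154 (28), March (31): 30 + 31 + 31 + 28 + 31 = 151 days.
April 1–5, 2154: 5 days.
Residual: 165 days.
Total: 530 days.
530 mod 7 = 5, so 5 days after Sunday is Friday.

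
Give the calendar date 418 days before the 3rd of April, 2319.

the 9th of February, 2318

Count 418 days before April 3, 2319:
February 2318: 28 − 9 = 19 days remain (2318 is not a leap year, so February has 28 days).
Then 13 full months totalling 396 days.
April 1–3, 2319: 3 days.
Total: 19 + 396 + 3 = 418 days.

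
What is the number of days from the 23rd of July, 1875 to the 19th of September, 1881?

July 23, 1875 → July 23, 1876: 366 days (1876 is a leap year).
July 23, 1876 → July 23, 1877: 365 days.
July 23, 1877 → July 23, 1878: 365 days.
July 23, 1878 → July 23, 1879: 365 days.
July 23, 1879 → July 23, 1880: 366 days (1880 is a leap year).
July 23, 1880 → July 23, 1881: 365 days.
July 1881: 31 − 23 = 8 days remain.
Then August (31): 31 days.
September 1–19, 1881: 19 days.
Residual: 58 days.
Total: 2250 days.

2250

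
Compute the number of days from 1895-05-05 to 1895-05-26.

Within May 1895: 26 − 5 = 21 days.

21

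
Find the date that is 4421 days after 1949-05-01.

1961-06-08

Count 4421 days after May 1, 1949:
Day-of-year of May 1, 1949: 121.
Day-of-year of June 8, 1961: 159.
1949 has 365 days, so 365 − 121 = 244 days remain in 1949.
Full years 1950–1960: 8 common + 3 leap = 8×365 + 3×366 = 4018 days.
Total: 244 + 4018 + 159 = 4421 days.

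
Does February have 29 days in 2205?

2205 is not a leap year.

No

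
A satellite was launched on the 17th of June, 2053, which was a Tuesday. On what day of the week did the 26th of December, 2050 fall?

Count forward from the earlier date (December 26, 2050) to the later (June 17, 2053):
Day-of-year of December 26, 2050: 360.
Day-of-year of June 17, 2053: 168.
2050 has 365 days, so 365 − 360 = 5 days remain in 2050.
Full years: 2051: 365; 2052: 366. Sum = 731.
Total: 5 + 731 + 168 = 904 days.
904 mod 7 = 1, so 1 day before Tuesday is Monday.

Monday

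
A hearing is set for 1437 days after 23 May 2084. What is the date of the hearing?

29 April 2088

Count 1437 days after May 23, 2084:
Day-of-year of May 23, 2084: 144.
Day-of-year of April 29, 2088: 120.
2084 has 366 days, so 366 − 144 = 222 days remain in 2084.
Full years: 2085: 365; 2086: 365; 2087: 365. Sum = 1095.
Total: 222 + 1095 + 120 = 1437 days.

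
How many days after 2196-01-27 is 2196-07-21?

January 2196: 31 − 27 = 4 days remain.
Then February 2196 (29), March (31), April (30), May (31), June (30): 29 + 31 + 30 + 31 + 30 = 151 days.
July 1–21, 2196: 21 days.
Total: 4 + 151 + 21 = 176 days.

176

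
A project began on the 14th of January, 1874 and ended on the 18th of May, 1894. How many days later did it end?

Day-of-year of January 14, 1874: 14.
Day-of-year of May 18, 1894: 138.
1874 has 365 days, so 365 − 14 = 351 days remain in 1874.
Full years 1875–1893: 14 common + 5 leap = 14×365 + 5×366 = 6940 days.
Total: 351 + 6940 + 138 = 7429 days.

7429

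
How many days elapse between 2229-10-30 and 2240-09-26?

From October 30, 2229 to October 30, 2239: 10 years, of which 2 contain a Feb 29 — 8×365 + 2×366 = 3652 days.
October 2239: 31 − 30 = 1 day remains.
Then 10 full months totalling 305 days.
September 1–26, 2240: 26 days.
Residual: 332 days.
Total: 3984 days.

3984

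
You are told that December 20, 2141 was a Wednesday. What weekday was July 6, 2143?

Saturday

December 2141: 31 − 20 = 11 days remain.
Then 18 full months totalling 546 days.
July 1–6, 2143: 6 days.
Total: 11 + 546 + 6 = 563 days.
563 mod 7 = 3, so 3 days after Wednesday is Saturday.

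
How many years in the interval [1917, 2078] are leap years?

Years divisible by 4: 1920, 1924, …, 2076 — 40 in all.
2000 is divisible by 400, so still leap.
No century exceptions apply. Count: 40.

40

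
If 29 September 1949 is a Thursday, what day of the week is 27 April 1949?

Count forward from the earlier date (April 27, 1949) to the later (September 29, 1949):
April 1949: 30 − 27 = 3 days remain.
Then May (31), June (30), July (31), August (31): 31 + 30 + 31 + 31 = 123 days.
September 1–29, 1949: 29 days.
Total: 3 + 123 + 29 = 155 days.
155 mod 7 = 1, so 1 day before Thursday is Wednesday.

Wednesday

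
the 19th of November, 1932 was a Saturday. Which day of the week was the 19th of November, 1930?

Wednesday

Count forward from the earlier date (November 19, 1930) to the later (November 19, 1932):
November 19, 1930 → November 19, 1931: 365 days.
November 19, 1931 → November 19, 1932: 366 days (1932 is a leap year).
Total: 731 days.
731 mod 7 = 3, so 3 days before Saturday is Wednesday.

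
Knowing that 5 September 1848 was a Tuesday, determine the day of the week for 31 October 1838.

Count forward from the earlier date (October 31, 1838) to the later (September 5, 1848):
Day-of-year of October 31, 1838: 304.
Day-of-year of September 5, 1848: 249.
1838 has 365 days, so 365 − 304 = 61 days remain in 1838.
Full years 1839–1847: 7 common + 2 leap = 7×365 + 2×366 = 3287 days.
Total: 61 + 3287 + 249 = 3597 days.
3597 mod 7 = 6, so 6 days before Tuesday is Wednesday.

Wednesday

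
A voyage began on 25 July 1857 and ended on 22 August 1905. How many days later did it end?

From July 25, 1857 to July 25, 1905: 48 years, of which 11 contain a Feb 29 — 37×365 + 11×366 = 17531 days.
(1900 is not a leap year (divisible by 100 but not 400).)
July 1905: 31 − 25 = 6 days remain.
August 1–22, 1905: 22 days.
Residual: 28 days.
Total: 17559 days.

17559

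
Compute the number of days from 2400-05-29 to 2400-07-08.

40

May 2400: 31 − 29 = 2 days remain.
Then June (30): 30 days.
July 1–8, 2400: 8 days.
Total: 2 + 30 + 8 = 40 days.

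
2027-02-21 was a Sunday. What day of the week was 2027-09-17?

Friday

February 2027: 28 − 21 = 7 days remain (2027 is not a leap year, so February has 28 days).
Then March (31), April (30), May (31), June (30), July (31), August (31): 31 + 30 + 31 + 30 + 31 + 31 = 184 days.
September 1–17, 2027: 17 days.
Total: 7 + 184 + 17 = 208 days.
208 mod 7 = 5, so 5 days after Sunday is Friday.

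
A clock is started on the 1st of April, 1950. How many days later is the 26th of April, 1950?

25

Within April 1950: 26 − 1 = 25 days.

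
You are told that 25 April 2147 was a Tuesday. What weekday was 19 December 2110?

Friday

Count forward from the earlier date (December 19, 2110) to the later (April 25, 2147):
Day-of-year of December 19, 2110: 353.
Day-of-year of April 25, 2147: 115.
2110 has 365 days, so 365 − 353 = 12 days remain in 2110.
Full years 2111–2146: 27 common + 9 leap = 27×365 + 9×366 = 13149 days.
Total: 12 + 13149 + 115 = 13276 days.
13276 mod 7 = 4, so 4 days before Tuesday is Friday.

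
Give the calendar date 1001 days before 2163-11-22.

2161-02-24

Count 1001 days before November 22, 2163:
February 24, 2161 → February 24, 2162: 365 days.
February 24, 2162 → February 24, 2163: 365 days.
February 2163: 28 − 24 = 4 days remain (2163 is not a leap year, so February has 28 days).
Then March (31), April (30), May (31), June (30), July (31), August (31), September (30), October (31): 31 + 30 + 31 + 30 + 31 + 31 + 30 + 31 = 245 days.
November 1–22, 2163: 22 days.
Residual: 271 days.
Total: 1001 days.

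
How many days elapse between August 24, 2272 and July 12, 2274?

687

August 24, 2272 → August 24, 2273: 365 days.
August 2273: 31 − 24 = 7 days remain.
Then 10 full months totalling 303 days.
July 1–12, 2274: 12 days.
Residual: 322 days.
Total: 687 days.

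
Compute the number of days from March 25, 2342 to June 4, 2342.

March 2342: 31 − 25 = 6 days remain.
Then April (30), May (31): 30 + 31 = 61 days.
June 1–4, 2342: 4 days.
Total: 6 + 61 + 4 = 71 days.

71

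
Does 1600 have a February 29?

1600 is a leap year (divisible by 400).

Yes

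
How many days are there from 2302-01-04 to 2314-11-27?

4710

From January 4, 2302 to January 4, 2314: 12 years, of which 3 contain a Feb 29 — 9×365 + 3×366 = 4383 days.
January 2314: 31 − 4 = 27 days remain.
Then 9 full months totalling 273 days.
November 1–27, 2314: 27 days.
Residual: 327 days.
Total: 4710 days.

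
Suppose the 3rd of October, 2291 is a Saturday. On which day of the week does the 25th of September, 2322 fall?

Day-of-year of October 3, 2291: 276.
Day-of-year of September 25, 2322: 268.
2291 has 365 days, so 365 − 276 = 89 days remain in 2291.
Full years 2292–2321: 23 common + 7 leap = 23×365 + 7×366 = 10957 days.
Total: 89 + 10957 + 268 = 11314 days.
11314 mod 7 = 2, so 2 days after Saturday is Monday.

Monday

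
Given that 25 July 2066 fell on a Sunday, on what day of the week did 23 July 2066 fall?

Count forward from the earlier date (July 23, 2066) to the later (July 25, 2066):
Within July 2066: 25 − 23 = 2 days.
2 mod 7 = 2, so 2 days before Sunday is Friday.

Friday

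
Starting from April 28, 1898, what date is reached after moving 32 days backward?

March 27, 1898

Count 32 days before April 28, 1898:
March 1898: 31 − 27 = 4 days remain.
April 1–28, 1898: 28 days.
Total: 4 + 28 = 32 days.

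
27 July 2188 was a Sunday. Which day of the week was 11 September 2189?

Friday

July 2188: 31 − 27 = 4 days remain.
Then 13 full months totalling 396 days.
September 1–11, 2189: 11 days.
Total: 4 + 396 + 11 = 411 days.
411 mod 7 = 5, so 5 days after Sunday is Friday.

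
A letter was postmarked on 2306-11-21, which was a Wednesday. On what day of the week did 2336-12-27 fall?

From November 21, 2306 to November 21, 2336: 30 years, of which 8 contain a Feb 29 — 22×365 + 8×366 = 10958 days.
November 2336: 30 − 21 = 9 days remain.
December 1–27, 2336: 27 days.
Residual: 36 days.
Total: 10994 days.
10994 mod 7 = 4, so 4 days after Wednesday is Sunday.

Sunday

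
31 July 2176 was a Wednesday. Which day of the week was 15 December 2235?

Tuesday

From July 31, 2176 to July 31, 2235: 59 years, of which 13 contain a Feb 29 — 46×365 + 13×366 = 21548 days.
(2200 is not a leap year (divisible by 100 but not 400).)
July 2235: 31 − 31 = 0 days remain.
Then August (31), September (30), October (31), November (30): 31 + 30 + 31 + 30 = 122 days.
December 1–15, 2235: 15 days.
Residual: 137 days.
Total: 21685 days.
21685 mod 7 = 6, so 6 days after Wednesday is Tuesday.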